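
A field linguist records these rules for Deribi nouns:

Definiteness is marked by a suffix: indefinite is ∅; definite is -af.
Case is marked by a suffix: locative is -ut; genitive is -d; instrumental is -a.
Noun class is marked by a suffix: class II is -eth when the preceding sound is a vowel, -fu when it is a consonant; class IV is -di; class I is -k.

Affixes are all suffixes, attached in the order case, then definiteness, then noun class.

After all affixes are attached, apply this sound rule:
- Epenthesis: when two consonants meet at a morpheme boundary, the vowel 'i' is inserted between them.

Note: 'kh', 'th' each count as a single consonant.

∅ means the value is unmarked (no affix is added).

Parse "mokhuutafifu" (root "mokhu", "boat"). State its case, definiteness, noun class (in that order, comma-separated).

Segment: mokhu-ut-af-fu.
case: -ut → locative.
definiteness: -af → definite.
noun class: -eth/fu → class II.

locative, definite, class II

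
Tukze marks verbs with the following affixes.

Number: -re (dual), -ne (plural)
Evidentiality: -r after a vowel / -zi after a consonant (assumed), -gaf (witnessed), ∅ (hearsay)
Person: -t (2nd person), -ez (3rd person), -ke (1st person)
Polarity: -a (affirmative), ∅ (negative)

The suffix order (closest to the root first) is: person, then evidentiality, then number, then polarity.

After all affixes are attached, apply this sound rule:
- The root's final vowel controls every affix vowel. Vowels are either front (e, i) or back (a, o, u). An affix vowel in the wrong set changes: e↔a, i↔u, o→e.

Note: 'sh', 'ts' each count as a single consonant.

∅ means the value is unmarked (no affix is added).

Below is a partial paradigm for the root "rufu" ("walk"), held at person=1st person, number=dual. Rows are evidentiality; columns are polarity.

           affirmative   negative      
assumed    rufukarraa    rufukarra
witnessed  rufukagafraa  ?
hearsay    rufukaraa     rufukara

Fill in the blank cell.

rufukagafra

Attach person 1st person -ke → rufuke.
Attach evidentiality witnessed -gaf → rufukegaf.
Attach number dual -re → rufukegafre.
polarity = negative: zero marking, form stays rufukegafre.
Apply vowel harmony: rufukegafre → rufukagafra.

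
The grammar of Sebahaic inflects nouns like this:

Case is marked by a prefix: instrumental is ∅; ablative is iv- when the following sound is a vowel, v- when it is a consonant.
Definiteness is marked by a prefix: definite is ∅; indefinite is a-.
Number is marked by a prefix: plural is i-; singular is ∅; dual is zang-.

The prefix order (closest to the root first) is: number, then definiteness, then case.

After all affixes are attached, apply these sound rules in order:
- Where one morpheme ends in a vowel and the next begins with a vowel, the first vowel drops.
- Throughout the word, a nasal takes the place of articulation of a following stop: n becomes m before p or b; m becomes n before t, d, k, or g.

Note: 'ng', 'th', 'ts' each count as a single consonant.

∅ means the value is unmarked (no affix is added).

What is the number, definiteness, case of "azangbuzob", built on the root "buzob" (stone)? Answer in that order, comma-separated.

Segment: a-zang-buzob.
number: zang- → dual.
definiteness: a- → indefinite.
case: ∅ → instrumental.

dual, indefinite, instrumental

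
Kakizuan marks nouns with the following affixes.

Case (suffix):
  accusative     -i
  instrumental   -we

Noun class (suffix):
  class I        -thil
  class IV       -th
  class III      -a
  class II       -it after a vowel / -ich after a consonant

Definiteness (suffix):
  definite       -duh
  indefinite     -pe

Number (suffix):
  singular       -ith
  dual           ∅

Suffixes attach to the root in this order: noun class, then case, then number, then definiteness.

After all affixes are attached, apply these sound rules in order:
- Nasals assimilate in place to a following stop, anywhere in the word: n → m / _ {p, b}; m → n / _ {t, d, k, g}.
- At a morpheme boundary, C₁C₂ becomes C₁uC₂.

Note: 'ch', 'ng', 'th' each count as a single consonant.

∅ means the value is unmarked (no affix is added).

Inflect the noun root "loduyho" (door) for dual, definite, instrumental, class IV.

loduyhothuweduh

Attach noun class class IV -th → loduyhoth.
Attach case instrumental -we → loduyhothwe.
number = dual: zero marking, form stays loduyhothwe.
Attach definiteness definite -duh → loduyhothweduh.
Nasal assimilation: no change.
Apply epenthesis: loduyhothweduh → loduyhothuweduh.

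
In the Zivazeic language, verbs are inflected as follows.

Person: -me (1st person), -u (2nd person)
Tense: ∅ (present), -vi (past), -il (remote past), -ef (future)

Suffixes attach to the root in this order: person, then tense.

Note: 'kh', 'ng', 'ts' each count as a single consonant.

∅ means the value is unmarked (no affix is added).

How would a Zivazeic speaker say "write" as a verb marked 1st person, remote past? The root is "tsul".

tsulmeil

Attach person 1st person -me → tsulme.
Attach tense remote past -il → tsulmeil.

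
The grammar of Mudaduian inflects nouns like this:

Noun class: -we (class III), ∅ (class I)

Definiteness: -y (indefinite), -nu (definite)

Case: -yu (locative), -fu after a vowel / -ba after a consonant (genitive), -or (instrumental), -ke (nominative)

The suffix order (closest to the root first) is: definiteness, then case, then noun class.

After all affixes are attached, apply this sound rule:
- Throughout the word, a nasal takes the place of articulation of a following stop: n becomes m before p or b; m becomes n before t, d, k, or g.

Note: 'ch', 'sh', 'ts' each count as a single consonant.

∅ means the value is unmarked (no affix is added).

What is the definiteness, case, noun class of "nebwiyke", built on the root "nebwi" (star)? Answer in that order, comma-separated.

Segment: nebwi-y-ke.
definiteness: -y → indefinite.
case: -ke → nominative.
noun class: ∅ → class I.

indefinite, nominative, class I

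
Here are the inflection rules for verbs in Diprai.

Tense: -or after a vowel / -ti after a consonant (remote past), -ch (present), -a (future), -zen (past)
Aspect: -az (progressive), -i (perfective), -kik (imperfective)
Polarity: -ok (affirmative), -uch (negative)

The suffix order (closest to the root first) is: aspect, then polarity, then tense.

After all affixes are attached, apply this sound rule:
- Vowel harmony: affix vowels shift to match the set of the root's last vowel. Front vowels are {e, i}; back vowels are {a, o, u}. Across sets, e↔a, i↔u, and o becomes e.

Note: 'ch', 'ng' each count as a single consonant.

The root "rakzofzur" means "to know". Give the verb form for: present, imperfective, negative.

Attach aspect imperfective -kik → rakzofzurkik.
Attach polarity negative -uch → rakzofzurkikuch.
Attach tense present -ch → rakzofzurkikuchch.
Apply vowel harmony: rakzofzurkikuchch → rakzofzurkukuchch.

rakzofzurkukuchch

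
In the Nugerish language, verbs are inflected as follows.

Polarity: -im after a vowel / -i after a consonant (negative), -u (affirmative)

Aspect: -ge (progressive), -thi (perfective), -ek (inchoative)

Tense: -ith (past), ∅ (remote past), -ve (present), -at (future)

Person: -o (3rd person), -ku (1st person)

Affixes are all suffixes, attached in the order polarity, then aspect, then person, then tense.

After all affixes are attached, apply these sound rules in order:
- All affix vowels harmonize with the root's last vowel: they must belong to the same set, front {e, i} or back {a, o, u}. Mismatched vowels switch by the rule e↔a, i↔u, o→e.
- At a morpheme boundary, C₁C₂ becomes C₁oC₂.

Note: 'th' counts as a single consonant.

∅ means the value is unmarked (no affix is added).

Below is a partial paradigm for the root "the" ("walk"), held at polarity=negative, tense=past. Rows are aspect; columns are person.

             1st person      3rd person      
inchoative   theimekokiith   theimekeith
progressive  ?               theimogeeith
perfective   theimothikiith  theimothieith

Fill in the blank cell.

Attach polarity negative -im (after vowel 'e') → theim.
Attach aspect progressive -ge → theimge.
Attach person 1st person -ku → theimgeku.
Attach tense past -ith → theimgekuith.
Apply vowel harmony: theimgekuith → theimgekiith.
Apply epenthesis: theimgekiith → theimogekiith.

theimogekiith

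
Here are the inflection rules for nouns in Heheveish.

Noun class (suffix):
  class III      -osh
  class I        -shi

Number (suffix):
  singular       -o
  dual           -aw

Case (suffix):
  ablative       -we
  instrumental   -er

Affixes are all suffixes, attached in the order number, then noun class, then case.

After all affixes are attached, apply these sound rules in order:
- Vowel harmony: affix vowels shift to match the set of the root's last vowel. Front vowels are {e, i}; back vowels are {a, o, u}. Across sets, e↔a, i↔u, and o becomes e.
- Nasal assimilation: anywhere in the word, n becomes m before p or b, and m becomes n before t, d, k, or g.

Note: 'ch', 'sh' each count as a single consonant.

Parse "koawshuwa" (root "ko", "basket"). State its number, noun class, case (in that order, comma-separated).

Segment: ko-aw-shi-we.
number: -aw → dual.
noun class: -shi → class I.
case: -we → ablative.

dual, class I, ablative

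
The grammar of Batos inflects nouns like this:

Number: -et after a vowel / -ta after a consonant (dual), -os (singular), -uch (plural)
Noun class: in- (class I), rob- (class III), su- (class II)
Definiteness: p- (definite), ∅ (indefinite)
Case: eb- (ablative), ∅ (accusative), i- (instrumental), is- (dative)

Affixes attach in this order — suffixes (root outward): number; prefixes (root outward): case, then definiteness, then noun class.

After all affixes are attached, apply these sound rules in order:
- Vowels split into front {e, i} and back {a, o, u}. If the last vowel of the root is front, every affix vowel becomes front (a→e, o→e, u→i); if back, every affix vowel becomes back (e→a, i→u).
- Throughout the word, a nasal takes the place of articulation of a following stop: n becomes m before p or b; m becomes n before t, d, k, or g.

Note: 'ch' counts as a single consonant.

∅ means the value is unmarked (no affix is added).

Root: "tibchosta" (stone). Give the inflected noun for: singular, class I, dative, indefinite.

unustibchostaos

Attach case dative is- → istibchosta.
definiteness = indefinite: zero marking, form stays istibchosta.
Attach number singular -os → istibchostaos.
Attach noun class class I in- → inistibchostaos.
Apply vowel harmony: inistibchostaos → unustibchostaos.
Nasal assimilation: no change.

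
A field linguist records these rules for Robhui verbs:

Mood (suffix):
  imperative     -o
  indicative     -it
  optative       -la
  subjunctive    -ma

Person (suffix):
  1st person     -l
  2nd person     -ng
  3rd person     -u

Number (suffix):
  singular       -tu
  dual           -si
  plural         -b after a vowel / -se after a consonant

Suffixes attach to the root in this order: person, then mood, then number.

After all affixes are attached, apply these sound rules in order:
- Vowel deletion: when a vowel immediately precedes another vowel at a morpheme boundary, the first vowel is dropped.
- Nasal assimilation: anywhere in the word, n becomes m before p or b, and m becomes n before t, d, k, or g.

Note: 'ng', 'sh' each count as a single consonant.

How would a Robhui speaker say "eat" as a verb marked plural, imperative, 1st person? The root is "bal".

Attach person 1st person -l → ball.
Attach mood imperative -o → ballo.
Attach number plural -b (after vowel 'o') → ballob.
Vowel deletion: no change.
Nasal assimilation: no change.

ballob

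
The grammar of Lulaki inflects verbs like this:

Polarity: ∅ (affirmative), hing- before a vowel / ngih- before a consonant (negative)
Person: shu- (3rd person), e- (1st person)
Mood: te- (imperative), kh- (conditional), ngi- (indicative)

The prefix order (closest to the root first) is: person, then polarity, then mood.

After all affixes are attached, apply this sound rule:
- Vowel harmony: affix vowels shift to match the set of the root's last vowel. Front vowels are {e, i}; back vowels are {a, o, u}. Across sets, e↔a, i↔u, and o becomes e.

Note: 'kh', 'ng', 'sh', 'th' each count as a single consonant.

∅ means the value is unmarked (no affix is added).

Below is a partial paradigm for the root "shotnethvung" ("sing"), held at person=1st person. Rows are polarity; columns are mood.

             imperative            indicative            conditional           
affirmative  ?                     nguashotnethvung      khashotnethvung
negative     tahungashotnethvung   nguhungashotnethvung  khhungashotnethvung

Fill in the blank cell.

taashotnethvung

Attach person 1st person e- → eshotnethvung.
polarity = affirmative: zero marking, form stays eshotnethvung.
Attach mood imperative te- → teeshotnethvung.
Apply vowel harmony: teeshotnethvung → taashotnethvung.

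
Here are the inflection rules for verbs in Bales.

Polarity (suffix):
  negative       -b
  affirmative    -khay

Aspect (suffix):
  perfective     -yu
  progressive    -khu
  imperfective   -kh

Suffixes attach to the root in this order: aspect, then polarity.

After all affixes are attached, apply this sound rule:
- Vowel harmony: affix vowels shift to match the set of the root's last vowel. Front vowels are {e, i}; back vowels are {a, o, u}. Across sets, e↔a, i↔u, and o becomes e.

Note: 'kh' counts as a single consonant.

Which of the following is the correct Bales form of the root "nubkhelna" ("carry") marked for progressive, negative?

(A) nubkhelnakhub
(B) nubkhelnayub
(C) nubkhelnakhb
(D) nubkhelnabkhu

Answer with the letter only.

Attach aspect progressive -khu → nubkhelnakhu.
Attach polarity negative -b → nubkhelnakhub.
Vowel harmony: no change.
So the correct form is nubkhelnakhub, option (A).
(C) nubkhelnakhb is wrong: it uses imperfective instead of progressive for aspect.
(B) nubkhelnayub is wrong: it uses perfective instead of progressive for aspect.
(D) nubkhelnabkhu is wrong: it has the affixes in the wrong order.

A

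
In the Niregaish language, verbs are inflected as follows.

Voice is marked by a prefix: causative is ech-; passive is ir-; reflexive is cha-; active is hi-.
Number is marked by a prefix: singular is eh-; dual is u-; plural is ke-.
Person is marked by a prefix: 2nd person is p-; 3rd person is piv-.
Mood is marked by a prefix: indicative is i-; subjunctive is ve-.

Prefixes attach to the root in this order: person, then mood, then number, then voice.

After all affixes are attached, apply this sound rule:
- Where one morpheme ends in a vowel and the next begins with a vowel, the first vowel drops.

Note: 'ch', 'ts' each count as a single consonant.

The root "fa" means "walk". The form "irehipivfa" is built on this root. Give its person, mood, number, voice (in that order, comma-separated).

Segment: ir-eh-i-piv-fa.
person: piv- → 3rd person.
mood: i- → indicative.
number: eh- → singular.
voice: ir- → passive.

3rd person, indicative, singular, passive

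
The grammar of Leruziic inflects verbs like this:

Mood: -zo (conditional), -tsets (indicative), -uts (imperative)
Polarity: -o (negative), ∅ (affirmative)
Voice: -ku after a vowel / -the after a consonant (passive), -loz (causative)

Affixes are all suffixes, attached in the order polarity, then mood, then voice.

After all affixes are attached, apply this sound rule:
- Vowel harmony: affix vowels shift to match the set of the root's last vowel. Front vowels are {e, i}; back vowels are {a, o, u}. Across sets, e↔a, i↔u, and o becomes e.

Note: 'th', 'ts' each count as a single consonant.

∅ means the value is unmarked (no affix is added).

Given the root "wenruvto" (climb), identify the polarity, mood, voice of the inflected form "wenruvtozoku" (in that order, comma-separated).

Segment: wenruvto-zo-ku.
polarity: ∅ → affirmative.
mood: -zo → conditional.
voice: -ku/the → passive.

affirmative, conditional, passive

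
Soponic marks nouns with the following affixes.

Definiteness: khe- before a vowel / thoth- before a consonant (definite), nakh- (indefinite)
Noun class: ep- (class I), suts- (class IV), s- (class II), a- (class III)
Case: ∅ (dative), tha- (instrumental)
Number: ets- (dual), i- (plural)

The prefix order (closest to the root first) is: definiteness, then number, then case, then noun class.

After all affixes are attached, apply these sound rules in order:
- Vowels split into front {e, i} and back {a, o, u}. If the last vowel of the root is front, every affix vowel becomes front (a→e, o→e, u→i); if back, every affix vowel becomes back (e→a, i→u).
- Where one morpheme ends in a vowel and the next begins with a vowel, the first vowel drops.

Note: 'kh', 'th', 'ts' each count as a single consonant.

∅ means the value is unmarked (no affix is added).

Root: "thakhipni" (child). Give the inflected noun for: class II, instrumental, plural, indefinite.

sthinekhthakhipni

Attach definiteness indefinite nakh- → nakhthakhipni.
Attach number plural i- → inakhthakhipni.
Attach case instrumental tha- → thainakhthakhipni.
Attach noun class class II s- → sthainakhthakhipni.
Apply vowel harmony: sthainakhthakhipni → stheinekhthakhipni.
Apply vowel deletion: stheinekhthakhipni → sthinekhthakhipni.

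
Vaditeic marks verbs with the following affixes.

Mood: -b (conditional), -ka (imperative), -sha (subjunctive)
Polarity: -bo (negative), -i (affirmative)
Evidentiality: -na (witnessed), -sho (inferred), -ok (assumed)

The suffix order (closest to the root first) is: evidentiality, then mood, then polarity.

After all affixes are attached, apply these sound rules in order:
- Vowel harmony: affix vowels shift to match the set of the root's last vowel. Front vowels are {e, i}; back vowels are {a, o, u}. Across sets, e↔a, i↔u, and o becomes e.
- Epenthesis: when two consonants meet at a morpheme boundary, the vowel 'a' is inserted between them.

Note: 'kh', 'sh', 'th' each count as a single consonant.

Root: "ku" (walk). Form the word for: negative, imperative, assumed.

kuokakabo

Attach evidentiality assumed -ok → kuok.
Attach mood imperative -ka → kuokka.
Attach polarity negative -bo → kuokkabo.
Vowel harmony: no change.
Apply epenthesis: kuokkabo → kuokakabo.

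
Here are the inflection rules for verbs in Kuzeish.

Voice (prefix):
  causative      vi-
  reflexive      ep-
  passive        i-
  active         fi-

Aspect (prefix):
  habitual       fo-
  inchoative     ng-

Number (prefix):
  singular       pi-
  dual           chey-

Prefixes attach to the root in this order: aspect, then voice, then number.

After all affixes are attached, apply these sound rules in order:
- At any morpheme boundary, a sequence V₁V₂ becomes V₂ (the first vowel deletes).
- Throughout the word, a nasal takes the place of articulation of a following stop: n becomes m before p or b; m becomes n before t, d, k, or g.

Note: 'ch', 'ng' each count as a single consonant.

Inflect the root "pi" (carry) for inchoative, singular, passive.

Attach aspect inchoative ng- → ngpi.
Attach voice passive i- → ingpi.
Attach number singular pi- → piingpi.
Apply vowel deletion: piingpi → pingpi.
Nasal assimilation: no change.

pingpi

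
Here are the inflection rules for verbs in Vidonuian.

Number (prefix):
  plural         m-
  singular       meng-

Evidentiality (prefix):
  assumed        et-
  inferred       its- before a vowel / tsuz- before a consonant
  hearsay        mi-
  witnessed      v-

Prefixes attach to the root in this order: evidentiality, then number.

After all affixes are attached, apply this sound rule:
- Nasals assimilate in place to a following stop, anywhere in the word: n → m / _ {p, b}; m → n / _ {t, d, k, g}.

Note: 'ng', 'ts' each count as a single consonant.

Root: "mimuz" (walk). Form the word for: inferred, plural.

mtsuzmimuz

Attach evidentiality inferred tsuz- (before consonant 'm') → tsuzmimuz.
Attach number plural m- → mtsuzmimuz.
Nasal assimilation: no change.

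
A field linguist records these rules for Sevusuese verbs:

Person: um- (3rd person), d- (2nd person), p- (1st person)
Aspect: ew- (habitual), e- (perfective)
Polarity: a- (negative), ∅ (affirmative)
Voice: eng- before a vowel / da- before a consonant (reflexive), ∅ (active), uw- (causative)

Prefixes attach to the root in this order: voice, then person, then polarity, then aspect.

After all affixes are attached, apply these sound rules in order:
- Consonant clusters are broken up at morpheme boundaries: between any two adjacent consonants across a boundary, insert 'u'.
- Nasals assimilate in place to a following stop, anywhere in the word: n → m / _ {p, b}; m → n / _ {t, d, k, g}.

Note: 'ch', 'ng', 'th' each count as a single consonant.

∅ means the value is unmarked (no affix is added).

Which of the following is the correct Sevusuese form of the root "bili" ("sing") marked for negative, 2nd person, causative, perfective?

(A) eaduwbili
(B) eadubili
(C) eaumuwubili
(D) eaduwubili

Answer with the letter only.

Attach voice causative uw- → uwbili.
Attach person 2nd person d- → duwbili.
Attach polarity negative a- → aduwbili.
Attach aspect perfective e- → eaduwbili.
Apply epenthesis: eaduwbili → eaduwubili.
Nasal assimilation: no change.
So the correct form is eaduwubili, option (D).
(A) eaduwbili is wrong: it fails to apply the sound rule(s).
(C) eaumuwubili is wrong: it uses 3rd person instead of 2nd person for person.
(B) eadubili is wrong: it uses active instead of causative for voice.

D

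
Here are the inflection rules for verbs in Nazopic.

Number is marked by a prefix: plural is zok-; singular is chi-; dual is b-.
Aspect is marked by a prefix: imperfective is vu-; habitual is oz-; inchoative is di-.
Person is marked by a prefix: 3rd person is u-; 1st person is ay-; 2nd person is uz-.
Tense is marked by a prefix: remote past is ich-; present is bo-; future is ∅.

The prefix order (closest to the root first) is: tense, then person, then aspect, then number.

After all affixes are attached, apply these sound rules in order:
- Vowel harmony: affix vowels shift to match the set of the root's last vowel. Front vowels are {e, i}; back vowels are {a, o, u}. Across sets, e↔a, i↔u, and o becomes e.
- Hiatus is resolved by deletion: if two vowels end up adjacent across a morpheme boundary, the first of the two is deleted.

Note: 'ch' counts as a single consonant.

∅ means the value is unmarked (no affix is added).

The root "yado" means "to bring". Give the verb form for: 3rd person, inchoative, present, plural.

Attach tense present bo- → boyado.
Attach person 3rd person u- → uboyado.
Attach aspect inchoative di- → diuboyado.
Attach number plural zok- → zokdiuboyado.
Apply vowel harmony: zokdiuboyado → zokduuboyado.
Apply vowel deletion: zokduuboyado → zokduboyado.

zokduboyado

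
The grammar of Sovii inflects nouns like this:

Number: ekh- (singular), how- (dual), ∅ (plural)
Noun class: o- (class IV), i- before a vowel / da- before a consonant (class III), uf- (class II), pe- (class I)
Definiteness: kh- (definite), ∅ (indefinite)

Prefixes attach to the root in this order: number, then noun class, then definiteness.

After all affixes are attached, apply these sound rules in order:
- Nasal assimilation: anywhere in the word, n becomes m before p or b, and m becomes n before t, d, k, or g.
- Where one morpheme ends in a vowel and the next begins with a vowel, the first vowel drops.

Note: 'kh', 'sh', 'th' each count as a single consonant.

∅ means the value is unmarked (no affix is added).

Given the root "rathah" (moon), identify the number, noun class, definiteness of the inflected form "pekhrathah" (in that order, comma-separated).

singular, class I, indefinite

Segment: pe-ekh-rathah.
number: ekh- → singular.
noun class: pe- → class I.
definiteness: ∅ → indefinite.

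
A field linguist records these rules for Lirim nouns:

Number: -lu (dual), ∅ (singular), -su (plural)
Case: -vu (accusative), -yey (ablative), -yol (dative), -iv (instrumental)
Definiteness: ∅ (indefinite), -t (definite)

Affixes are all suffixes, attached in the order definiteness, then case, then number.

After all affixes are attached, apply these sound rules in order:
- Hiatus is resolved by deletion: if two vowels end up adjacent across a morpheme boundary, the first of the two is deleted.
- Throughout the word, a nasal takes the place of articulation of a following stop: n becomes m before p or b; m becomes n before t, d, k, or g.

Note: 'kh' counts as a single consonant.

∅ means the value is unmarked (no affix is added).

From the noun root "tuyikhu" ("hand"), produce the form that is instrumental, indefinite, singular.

definiteness = indefinite: zero marking, form stays tuyikhu.
Attach case instrumental -iv → tuyikhuiv.
number = singular: zero marking, form stays tuyikhuiv.
Apply vowel deletion: tuyikhuiv → tuyikhiv.
Nasal assimilation: no change.

tuyikhiv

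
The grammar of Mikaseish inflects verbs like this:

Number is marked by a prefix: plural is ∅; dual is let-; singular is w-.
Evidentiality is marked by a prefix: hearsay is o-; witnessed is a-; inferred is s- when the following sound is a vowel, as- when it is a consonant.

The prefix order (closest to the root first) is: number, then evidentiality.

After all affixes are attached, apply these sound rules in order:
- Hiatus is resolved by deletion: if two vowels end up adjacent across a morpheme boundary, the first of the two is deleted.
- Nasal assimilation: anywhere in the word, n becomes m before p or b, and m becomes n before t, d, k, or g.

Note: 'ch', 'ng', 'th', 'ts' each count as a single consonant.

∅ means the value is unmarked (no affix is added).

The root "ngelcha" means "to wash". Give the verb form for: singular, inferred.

Attach number singular w- → wngelcha.
Attach evidentiality inferred as- (before consonant 'w') → aswngelcha.
Vowel deletion: no change.
Nasal assimilation: no change.

aswngelcha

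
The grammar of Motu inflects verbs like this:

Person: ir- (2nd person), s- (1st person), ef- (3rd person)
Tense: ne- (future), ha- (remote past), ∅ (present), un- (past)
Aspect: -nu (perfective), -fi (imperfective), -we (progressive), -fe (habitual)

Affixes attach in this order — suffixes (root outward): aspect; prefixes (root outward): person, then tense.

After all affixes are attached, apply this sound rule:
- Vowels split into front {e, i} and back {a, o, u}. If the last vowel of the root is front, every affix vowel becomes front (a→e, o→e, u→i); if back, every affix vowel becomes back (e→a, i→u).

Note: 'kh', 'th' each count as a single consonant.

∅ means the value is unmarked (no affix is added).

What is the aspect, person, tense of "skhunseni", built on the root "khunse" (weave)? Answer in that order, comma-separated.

perfective, 1st person, present

Segment: s-khunse-nu.
aspect: -nu → perfective.
person: s- → 1st person.
tense: ∅ → present.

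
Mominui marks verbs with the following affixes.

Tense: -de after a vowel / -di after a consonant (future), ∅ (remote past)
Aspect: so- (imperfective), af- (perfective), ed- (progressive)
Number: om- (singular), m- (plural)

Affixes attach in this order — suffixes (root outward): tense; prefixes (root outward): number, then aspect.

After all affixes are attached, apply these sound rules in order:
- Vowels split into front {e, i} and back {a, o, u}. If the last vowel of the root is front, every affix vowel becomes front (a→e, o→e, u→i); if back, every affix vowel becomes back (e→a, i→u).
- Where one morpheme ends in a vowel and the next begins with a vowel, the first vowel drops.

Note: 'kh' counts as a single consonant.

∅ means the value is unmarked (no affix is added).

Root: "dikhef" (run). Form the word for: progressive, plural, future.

edmdikhefdi

Attach number plural m- → mdikhef.
Attach tense future -di (after consonant 'f') → mdikhefdi.
Attach aspect progressive ed- → edmdikhefdi.
Vowel harmony: no change.
Vowel deletion: no change.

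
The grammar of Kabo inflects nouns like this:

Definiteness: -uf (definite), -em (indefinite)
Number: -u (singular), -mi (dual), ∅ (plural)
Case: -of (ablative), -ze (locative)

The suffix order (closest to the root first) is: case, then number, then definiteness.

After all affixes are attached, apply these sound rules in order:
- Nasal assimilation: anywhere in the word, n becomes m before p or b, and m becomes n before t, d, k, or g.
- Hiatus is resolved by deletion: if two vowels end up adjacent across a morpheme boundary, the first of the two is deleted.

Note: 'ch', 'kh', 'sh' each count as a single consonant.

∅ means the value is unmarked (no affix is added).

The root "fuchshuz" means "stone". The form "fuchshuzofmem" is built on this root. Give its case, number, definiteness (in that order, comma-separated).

ablative, dual, indefinite

Segment: fuchshuz-of-mi-em.
case: -of → ablative.
number: -mi → dual.
definiteness: -em → indefinite.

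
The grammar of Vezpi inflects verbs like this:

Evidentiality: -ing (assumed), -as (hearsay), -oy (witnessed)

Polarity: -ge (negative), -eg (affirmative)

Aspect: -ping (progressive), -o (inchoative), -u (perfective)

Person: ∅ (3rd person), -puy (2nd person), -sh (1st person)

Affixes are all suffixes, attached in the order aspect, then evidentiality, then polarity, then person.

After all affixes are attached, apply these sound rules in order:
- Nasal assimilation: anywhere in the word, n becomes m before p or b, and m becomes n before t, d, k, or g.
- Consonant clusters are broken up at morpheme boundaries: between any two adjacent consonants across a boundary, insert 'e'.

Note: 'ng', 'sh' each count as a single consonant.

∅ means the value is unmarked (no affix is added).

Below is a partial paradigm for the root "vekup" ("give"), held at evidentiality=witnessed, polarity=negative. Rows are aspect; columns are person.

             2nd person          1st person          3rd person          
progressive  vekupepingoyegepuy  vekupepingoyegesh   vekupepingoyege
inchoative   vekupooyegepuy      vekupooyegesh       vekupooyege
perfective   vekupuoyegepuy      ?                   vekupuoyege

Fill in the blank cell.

Attach aspect perfective -u → vekupu.
Attach evidentiality witnessed -oy → vekupuoy.
Attach polarity negative -ge → vekupuoyge.
Attach person 1st person -sh → vekupuoygesh.
Nasal assimilation: no change.
Apply epenthesis: vekupuoygesh → vekupuoyegesh.

vekupuoyegesh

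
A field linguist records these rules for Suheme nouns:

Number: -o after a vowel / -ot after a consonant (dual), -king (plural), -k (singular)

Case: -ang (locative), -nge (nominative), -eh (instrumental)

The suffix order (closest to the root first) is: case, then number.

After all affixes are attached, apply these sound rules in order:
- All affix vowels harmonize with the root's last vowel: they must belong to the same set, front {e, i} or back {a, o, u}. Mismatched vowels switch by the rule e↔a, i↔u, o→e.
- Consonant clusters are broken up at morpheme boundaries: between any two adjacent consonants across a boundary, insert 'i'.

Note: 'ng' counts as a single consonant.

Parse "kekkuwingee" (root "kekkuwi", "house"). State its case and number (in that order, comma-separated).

Segment: kekkuwi-nge-o.
case: -nge → nominative.
number: -o/ot → dual.

nominative, dual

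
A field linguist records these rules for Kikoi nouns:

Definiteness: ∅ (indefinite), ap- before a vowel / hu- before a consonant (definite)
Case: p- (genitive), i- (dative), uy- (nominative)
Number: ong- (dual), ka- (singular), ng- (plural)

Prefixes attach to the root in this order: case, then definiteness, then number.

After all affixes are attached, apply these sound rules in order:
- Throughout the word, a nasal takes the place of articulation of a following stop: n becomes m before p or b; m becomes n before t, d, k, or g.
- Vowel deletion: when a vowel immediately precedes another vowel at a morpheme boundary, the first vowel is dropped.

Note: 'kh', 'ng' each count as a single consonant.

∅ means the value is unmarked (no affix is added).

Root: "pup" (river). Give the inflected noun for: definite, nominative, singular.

kapuypup

Attach case nominative uy- → uypup.
Attach definiteness definite ap- (before vowel 'u') → apuypup.
Attach number singular ka- → kaapuypup.
Nasal assimilation: no change.
Apply vowel deletion: kaapuypup → kapuypup.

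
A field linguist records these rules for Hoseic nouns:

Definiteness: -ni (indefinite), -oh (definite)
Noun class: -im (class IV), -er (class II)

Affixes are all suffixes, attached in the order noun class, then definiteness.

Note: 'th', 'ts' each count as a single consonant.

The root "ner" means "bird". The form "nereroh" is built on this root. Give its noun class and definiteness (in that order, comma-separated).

class II, definite

Segment: ner-er-oh.
noun class: -er → class II.
definiteness: -oh → definite.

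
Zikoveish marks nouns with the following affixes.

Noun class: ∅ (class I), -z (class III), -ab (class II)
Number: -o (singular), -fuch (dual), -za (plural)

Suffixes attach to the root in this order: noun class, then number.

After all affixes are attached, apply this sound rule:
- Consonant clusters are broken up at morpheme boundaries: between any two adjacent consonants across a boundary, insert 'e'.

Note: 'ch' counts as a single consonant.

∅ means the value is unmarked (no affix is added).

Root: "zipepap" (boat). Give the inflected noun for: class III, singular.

zipepapezo

Attach noun class class III -z → zipepapz.
Attach number singular -o → zipepapzo.
Apply epenthesis: zipepapzo → zipepapezo.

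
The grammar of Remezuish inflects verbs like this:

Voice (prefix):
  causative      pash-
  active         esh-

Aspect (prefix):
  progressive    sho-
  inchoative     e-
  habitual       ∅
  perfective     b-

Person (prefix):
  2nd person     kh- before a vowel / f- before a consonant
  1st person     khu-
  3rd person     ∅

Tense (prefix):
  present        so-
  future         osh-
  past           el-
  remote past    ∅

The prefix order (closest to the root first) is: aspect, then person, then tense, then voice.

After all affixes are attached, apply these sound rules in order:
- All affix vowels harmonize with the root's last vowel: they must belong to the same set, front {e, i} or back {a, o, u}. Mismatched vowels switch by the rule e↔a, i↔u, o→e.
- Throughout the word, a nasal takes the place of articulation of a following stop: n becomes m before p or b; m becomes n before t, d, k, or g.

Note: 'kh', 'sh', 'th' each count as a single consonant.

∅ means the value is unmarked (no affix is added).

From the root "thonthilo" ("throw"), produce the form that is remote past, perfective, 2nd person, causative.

Attach aspect perfective b- → bthonthilo.
Attach person 2nd person f- (before consonant 'b') → fbthonthilo.
tense = remote past: zero marking, form stays fbthonthilo.
Attach voice causative pash- → pashfbthonthilo.
Vowel harmony: no change.
Nasal assimilation: no change.

pashfbthonthilo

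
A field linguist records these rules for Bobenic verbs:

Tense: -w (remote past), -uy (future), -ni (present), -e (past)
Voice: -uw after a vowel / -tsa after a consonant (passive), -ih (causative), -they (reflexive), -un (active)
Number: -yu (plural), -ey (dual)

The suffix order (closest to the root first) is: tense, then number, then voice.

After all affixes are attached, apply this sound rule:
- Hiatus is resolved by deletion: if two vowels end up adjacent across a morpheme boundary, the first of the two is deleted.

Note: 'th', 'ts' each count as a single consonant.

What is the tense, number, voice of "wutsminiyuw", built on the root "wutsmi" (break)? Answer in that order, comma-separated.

Segment: wutsmi-ni-yu-uw.
tense: -ni → present.
number: -yu → plural.
voice: -uw/tsa → passive.

present, plural, passive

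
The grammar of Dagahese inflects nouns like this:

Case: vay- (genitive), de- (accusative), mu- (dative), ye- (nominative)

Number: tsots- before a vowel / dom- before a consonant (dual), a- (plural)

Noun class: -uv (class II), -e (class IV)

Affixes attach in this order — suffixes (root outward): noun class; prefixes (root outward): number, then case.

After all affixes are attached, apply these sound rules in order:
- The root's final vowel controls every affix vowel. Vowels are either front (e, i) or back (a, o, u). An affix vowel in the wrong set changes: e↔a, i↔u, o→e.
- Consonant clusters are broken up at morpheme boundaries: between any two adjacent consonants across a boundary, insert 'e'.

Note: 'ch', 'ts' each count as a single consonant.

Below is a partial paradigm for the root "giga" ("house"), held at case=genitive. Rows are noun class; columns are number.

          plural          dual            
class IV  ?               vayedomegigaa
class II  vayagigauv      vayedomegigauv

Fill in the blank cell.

vayagigaa

Attach noun class class IV -e → gigae.
Attach number plural a- → agigae.
Attach case genitive vay- → vayagigae.
Apply vowel harmony: vayagigae → vayagigaa.
Epenthesis: no change.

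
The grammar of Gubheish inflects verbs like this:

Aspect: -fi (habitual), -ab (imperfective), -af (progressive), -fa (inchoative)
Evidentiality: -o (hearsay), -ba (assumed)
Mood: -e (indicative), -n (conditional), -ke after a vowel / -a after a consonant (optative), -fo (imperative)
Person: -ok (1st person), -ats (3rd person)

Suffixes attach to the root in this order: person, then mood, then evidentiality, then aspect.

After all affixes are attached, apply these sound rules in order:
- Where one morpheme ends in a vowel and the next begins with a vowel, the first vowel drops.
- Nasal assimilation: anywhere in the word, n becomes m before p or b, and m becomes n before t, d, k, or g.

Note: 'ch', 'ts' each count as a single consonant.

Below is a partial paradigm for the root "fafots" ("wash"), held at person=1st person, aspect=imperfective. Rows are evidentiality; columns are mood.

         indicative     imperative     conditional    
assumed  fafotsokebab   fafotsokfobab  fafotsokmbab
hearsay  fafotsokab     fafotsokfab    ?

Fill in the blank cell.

Attach person 1st person -ok → fafotsok.
Attach mood conditional -n → fafotsokn.
Attach evidentiality hearsay -o → fafotsokno.
Attach aspect imperfective -ab → fafotsoknoab.
Apply vowel deletion: fafotsoknoab → fafotsoknab.
Nasal assimilation: no change.

fafotsoknab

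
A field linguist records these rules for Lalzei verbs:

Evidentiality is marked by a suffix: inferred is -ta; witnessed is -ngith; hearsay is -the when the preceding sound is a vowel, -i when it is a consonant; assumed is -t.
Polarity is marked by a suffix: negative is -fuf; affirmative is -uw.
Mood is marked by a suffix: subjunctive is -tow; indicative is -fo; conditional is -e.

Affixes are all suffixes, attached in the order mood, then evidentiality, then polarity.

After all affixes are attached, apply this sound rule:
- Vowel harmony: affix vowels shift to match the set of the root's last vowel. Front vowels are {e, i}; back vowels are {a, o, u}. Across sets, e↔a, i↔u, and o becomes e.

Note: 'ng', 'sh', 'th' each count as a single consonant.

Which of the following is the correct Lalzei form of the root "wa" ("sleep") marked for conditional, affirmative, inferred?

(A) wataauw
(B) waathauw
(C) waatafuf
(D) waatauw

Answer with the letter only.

Attach mood conditional -e → wae.
Attach evidentiality inferred -ta → waeta.
Attach polarity affirmative -uw → waetauw.
Apply vowel harmony: waetauw → waatauw.
So the correct form is waatauw, option (D).
(A) wataauw is wrong: it has the affixes in the wrong order.
(C) waatafuf is wrong: it uses negative instead of affirmative for polarity.
(B) waathauw is wrong: it uses hearsay instead of inferred for evidentiality.

D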